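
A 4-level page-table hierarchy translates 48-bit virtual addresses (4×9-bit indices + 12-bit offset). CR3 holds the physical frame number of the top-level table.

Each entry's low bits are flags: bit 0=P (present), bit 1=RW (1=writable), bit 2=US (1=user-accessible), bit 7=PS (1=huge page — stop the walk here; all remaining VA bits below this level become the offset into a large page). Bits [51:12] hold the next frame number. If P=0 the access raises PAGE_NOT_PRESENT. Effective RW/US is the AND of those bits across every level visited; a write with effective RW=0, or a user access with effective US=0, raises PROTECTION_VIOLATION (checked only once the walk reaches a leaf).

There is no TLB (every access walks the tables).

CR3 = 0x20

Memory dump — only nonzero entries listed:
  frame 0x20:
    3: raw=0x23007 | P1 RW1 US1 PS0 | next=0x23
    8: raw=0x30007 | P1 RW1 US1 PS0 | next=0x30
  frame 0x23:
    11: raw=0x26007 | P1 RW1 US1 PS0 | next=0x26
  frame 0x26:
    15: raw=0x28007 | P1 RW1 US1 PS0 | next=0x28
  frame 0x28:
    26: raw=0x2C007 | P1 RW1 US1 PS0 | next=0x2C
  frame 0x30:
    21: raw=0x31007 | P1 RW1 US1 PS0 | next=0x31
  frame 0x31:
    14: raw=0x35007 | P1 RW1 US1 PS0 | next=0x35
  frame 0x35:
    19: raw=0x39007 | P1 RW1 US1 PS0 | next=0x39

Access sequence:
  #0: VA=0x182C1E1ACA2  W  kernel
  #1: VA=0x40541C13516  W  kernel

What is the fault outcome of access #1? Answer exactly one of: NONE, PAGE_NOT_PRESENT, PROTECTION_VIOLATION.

Trace:
#0 VA=0x182C1E1ACA2 (w,kernel):
  L0: frame=0x20 idx=3 entry=0x23007 [P=1 RW=1 US=1 PS=0]
  L1: frame=0x23 idx=11 entry=0x26007 [P=1 RW=1 US=1 PS=0]
  L2: frame=0x26 idx=15 entry=0x28007 [P=1 RW=1 US=1 PS=0]
  L3: frame=0x28 idx=26 entry=0x2C007 [P=1 RW=1 US=1 PS=0]
  ⇒ phys 0x2CCA2  [4 reads]
#1 VA=0x40541C13516 (w,kernel):
  L0: frame=0x20 idx=8 entry=0x30007 [P=1 RW=1 US=1 PS=0]
  L1: frame=0x30 idx=21 entry=0x31007 [P=1 RW=1 US=1 PS=0]
  L2: frame=0x31 idx=14 entry=0x35007 [P=1 RW=1 US=1 PS=0]
  L3: frame=0x35 idx=19 entry=0x39007 [P=1 RW=1 US=1 PS=0]
  ⇒ phys 0x39516  [4 reads]

Access #1 fault: NONE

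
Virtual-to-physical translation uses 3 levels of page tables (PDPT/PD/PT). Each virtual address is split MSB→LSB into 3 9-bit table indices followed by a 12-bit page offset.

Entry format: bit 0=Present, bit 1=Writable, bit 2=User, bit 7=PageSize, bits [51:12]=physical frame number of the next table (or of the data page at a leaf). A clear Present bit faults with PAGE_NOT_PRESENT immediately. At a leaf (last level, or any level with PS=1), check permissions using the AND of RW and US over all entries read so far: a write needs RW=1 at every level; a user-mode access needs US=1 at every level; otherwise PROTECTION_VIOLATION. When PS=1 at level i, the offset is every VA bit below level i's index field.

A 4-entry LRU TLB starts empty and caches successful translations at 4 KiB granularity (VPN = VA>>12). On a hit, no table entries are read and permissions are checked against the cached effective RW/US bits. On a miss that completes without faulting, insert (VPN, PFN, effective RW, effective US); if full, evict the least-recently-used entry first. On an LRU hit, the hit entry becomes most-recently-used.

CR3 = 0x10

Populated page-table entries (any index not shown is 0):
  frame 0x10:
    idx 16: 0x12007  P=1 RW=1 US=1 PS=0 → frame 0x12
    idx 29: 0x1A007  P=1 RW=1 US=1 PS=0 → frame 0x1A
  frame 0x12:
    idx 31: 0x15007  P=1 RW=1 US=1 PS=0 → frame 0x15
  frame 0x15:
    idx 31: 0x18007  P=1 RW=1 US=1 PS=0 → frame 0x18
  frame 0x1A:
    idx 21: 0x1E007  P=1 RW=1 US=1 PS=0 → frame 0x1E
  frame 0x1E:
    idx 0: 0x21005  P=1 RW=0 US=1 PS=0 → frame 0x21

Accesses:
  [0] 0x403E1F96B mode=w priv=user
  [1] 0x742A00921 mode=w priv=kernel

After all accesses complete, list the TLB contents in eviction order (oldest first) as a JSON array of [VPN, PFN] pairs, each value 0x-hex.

Walk each access:
#0 VA=0x403E1F96B (w,user):
  lvl0: tbl 0x10, slot 16 ⇒ 0x12007 (P1/RW1/US1/PS0)
  lvl1: tbl 0x12, slot 31 ⇒ 0x15007 (P1/RW1/US1/PS0)
  lvl2: tbl 0x15, slot 31 ⇒ 0x18007 (P1/RW1/US1/PS0)
  → PA=0x1896B  (3 entries read)
#1 VA=0x742A00921 (w,kernel):
  lvl0: tbl 0x10, slot 29 ⇒ 0x1A007 (P1/RW1/US1/PS0)
  lvl1: tbl 0x1A, slot 21 ⇒ 0x1E007 (P1/RW1/US1/PS0)
  lvl2: tbl 0x1E, slot 0 ⇒ 0x21005 (P1/RW0/US1/PS0)
  → PROTECTION_VIOLATION  (3 entries read)

TLB: [["0x403E1F", "0x18"]]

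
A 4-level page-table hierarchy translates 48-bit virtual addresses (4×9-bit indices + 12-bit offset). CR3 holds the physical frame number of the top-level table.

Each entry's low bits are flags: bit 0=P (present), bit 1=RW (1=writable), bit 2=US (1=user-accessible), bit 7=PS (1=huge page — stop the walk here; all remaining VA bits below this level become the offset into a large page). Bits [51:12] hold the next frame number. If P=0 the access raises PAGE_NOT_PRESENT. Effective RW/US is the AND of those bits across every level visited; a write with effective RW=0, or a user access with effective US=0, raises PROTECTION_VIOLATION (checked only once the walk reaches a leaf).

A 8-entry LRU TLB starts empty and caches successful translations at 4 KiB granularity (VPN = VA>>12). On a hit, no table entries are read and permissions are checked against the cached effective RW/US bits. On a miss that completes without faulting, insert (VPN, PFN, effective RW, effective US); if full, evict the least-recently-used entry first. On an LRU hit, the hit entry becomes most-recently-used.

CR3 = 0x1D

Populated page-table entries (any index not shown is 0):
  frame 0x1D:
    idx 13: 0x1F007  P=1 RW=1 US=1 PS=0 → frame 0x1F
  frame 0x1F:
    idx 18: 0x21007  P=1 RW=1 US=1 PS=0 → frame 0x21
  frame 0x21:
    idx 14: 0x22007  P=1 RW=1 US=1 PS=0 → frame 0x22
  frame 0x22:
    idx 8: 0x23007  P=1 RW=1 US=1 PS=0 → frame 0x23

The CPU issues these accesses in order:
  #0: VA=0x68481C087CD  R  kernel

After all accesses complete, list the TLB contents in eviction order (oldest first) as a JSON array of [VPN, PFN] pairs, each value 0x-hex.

Walk each access:
#0 VA=0x68481C087CD (r,kernel):
  [0] read 0x1D idx=13: raw=0x1F007 flags P=1 W=1 U=1 S=0
  [1] read 0x1F idx=18: raw=0x21007 flags P=1 W=1 U=1 S=0
  [2] read 0x21 idx=14: raw=0x22007 flags P=1 W=1 U=1 S=0
  [3] read 0x22 idx=8: raw=0x23007 flags P=1 W=1 U=1 S=0
  ✓ 0x237CD  — 4 lookups

TLB: [["0x68481C08", "0x23"]]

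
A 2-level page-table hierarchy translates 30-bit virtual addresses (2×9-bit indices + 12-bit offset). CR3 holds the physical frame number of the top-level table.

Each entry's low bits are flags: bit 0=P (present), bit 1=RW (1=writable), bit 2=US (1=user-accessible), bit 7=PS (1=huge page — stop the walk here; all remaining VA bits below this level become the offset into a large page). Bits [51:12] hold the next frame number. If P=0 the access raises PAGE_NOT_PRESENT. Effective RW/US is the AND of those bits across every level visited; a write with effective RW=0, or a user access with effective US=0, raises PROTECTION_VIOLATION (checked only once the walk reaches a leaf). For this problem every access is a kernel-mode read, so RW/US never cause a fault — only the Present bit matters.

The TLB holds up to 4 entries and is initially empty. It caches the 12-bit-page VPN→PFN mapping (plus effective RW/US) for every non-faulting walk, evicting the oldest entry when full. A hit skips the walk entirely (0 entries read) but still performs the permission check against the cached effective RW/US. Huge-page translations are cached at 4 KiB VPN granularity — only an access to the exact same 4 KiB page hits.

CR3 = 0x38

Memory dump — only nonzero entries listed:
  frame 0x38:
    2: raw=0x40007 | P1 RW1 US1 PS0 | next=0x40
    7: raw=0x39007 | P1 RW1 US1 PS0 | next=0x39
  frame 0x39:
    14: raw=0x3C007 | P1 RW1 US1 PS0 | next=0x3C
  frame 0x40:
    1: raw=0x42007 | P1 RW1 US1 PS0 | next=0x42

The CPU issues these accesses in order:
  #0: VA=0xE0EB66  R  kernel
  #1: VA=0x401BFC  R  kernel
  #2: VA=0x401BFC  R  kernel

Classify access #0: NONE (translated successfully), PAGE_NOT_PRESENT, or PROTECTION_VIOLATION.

Walk each access:
#0 VA=0xE0EB66 (r,kernel):
  L0: frame=0x38 idx=7 entry=0x39007 [P=1 RW=1 US=1 PS=0]
  L1: frame=0x39 idx=14 entry=0x3C007 [P=1 RW=1 US=1 PS=0]
  ⇒ phys 0x3CB66  [2 reads]
#1 VA=0x401BFC (r,kernel):
  L0: frame=0x38 idx=2 entry=0x40007 [P=1 RW=1 US=1 PS=0]
  L1: frame=0x40 idx=1 entry=0x42007 [P=1 RW=1 US=1 PS=0]
  ⇒ phys 0x42BFC  [2 reads]
#2 VA=0x401BFC (r,kernel):
  TLB hit vpn=0x401 → PA=0x42BFC

Access #0 fault: NONE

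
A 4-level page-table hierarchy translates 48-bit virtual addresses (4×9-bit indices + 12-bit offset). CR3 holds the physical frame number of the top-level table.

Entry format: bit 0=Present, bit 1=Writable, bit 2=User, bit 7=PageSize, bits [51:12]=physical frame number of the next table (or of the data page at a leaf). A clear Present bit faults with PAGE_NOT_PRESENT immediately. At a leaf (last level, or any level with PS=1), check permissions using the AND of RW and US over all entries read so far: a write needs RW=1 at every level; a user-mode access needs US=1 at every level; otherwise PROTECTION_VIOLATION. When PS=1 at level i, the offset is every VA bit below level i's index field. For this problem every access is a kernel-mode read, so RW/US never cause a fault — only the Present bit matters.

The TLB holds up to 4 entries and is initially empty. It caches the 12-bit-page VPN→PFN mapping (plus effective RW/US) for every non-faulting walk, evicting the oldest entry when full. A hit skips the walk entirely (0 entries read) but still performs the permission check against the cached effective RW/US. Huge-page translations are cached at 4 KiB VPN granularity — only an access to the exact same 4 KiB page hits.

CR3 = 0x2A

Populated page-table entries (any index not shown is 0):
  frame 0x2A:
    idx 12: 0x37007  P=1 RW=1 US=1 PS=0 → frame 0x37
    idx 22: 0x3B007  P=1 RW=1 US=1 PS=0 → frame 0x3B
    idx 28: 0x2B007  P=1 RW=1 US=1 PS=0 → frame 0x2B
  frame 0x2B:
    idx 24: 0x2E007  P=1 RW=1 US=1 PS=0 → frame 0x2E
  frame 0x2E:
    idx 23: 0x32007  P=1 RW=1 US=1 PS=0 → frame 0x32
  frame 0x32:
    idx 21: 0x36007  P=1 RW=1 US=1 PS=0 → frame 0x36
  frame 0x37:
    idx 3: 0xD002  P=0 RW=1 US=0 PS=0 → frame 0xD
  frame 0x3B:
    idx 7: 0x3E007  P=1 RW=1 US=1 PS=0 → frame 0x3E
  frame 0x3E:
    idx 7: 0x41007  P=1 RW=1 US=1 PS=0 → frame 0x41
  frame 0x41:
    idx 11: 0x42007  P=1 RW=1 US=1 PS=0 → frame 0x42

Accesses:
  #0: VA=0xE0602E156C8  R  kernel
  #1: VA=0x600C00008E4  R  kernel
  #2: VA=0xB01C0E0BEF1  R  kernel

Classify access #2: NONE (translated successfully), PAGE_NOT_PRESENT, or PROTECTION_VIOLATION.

Trace:
#0 VA=0xE0602E156C8 (r,kernel):
  L0: frame=0x2A idx=28 entry=0x2B007 [P=1 RW=1 US=1 PS=0]
  L1: frame=0x2B idx=24 entry=0x2E007 [P=1 RW=1 US=1 PS=0]
  L2: frame=0x2E idx=23 entry=0x32007 [P=1 RW=1 US=1 PS=0]
  L3: frame=0x32 idx=21 entry=0x36007 [P=1 RW=1 US=1 PS=0]
  → PA=0x366C8  (4 entries read)
#1 VA=0x600C00008E4 (r,kernel):
  L0: frame=0x2A idx=12 entry=0x37007 [P=1 RW=1 US=1 PS=0]
  L1: frame=0x37 idx=3 entry=0xD002 [P=0 RW=1 US=0 PS=0]
  ✗ PAGE_NOT_PRESENT  [2 reads]
#2 VA=0xB01C0E0BEF1 (r,kernel):
  L0: frame=0x2A idx=22 entry=0x3B007 [P=1 RW=1 US=1 PS=0]
  L1: frame=0x3B idx=7 entry=0x3E007 [P=1 RW=1 US=1 PS=0]
  L2: frame=0x3E idx=7 entry=0x41007 [P=1 RW=1 US=1 PS=0]
  L3: frame=0x41 idx=11 entry=0x42007 [P=1 RW=1 US=1 PS=0]
  → PA=0x42EF1  (4 entries read)

Access #2 fault: NONE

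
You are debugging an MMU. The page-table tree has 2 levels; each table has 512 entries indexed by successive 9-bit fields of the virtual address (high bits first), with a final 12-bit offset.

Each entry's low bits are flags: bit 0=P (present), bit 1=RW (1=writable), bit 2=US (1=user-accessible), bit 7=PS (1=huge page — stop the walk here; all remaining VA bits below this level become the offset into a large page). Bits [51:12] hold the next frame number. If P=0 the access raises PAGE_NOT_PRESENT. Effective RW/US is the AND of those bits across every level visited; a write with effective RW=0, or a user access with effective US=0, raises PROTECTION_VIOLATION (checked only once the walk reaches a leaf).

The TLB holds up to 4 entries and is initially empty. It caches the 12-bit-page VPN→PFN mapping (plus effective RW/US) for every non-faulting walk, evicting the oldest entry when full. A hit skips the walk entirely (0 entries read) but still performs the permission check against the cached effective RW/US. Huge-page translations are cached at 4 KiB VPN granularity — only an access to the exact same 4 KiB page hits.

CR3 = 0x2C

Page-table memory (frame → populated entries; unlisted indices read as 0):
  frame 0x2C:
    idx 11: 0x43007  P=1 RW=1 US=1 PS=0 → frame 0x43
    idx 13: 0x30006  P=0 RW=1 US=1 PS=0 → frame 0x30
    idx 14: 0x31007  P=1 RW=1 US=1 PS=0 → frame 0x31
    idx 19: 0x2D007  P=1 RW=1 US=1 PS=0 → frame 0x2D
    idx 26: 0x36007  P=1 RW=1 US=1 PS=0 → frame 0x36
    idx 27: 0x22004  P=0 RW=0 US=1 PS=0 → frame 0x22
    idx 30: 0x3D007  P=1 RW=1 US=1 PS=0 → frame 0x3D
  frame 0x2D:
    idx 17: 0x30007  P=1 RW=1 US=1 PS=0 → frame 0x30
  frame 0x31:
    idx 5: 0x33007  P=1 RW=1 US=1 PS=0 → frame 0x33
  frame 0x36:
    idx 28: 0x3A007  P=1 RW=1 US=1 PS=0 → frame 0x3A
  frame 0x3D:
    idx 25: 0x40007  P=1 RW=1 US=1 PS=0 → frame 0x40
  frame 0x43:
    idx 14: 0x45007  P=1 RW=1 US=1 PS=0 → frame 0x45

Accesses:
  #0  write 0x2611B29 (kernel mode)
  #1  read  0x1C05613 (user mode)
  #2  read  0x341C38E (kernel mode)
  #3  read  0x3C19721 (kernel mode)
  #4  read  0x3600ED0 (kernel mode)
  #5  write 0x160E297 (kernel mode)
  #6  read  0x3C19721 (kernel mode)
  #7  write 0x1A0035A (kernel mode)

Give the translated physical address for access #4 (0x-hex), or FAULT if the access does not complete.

Per-access translation:
#0 VA=0x2611B29 (w,kernel):
  L0 @0x2C[19] → 0x2D007  P=1,RW=1,US=1,PS=0
  L1 @0x2D[17] → 0x30007  P=1,RW=1,US=1,PS=0
  ✓ 0x30B29  — 2 lookups
#1 VA=0x1C05613 (r,user):
  L0 @0x2C[14] → 0x31007  P=1,RW=1,US=1,PS=0
  L1 @0x31[5] → 0x33007  P=1,RW=1,US=1,PS=0
  ✓ 0x33613  — 2 lookups
#2 VA=0x341C38E (r,kernel):
  L0 @0x2C[26] → 0x36007  P=1,RW=1,US=1,PS=0
  L1 @0x36[28] → 0x3A007  P=1,RW=1,US=1,PS=0
  ✓ 0x3A38E  — 2 lookups
#3 VA=0x3C19721 (r,kernel):
  L0 @0x2C[30] → 0x3D007  P=1,RW=1,US=1,PS=0
  L1 @0x3D[25] → 0x40007  P=1,RW=1,US=1,PS=0
  ✓ 0x40721  — 2 lookups
#4 VA=0x3600ED0 (r,kernel):
  L0 @0x2C[27] → 0x22004  P=0,RW=0,US=1,PS=0
  ✗ PAGE_NOT_PRESENT  [1 reads]
#5 VA=0x160E297 (w,kernel):
  L0 @0x2C[11] → 0x43007  P=1,RW=1,US=1,PS=0
  L1 @0x43[14] → 0x45007  P=1,RW=1,US=1,PS=0
  ✓ 0x45297  — 2 lookups
#6 VA=0x3C19721 (r,kernel):
  TLB hit vpn=0x3C19 → PA=0x40721
#7 VA=0x1A0035A (w,kernel):
  L0 @0x2C[13] → 0x30006  P=0,RW=1,US=1,PS=0
  ✗ PAGE_NOT_PRESENT  [1 reads]

Access #4 PA: FAULT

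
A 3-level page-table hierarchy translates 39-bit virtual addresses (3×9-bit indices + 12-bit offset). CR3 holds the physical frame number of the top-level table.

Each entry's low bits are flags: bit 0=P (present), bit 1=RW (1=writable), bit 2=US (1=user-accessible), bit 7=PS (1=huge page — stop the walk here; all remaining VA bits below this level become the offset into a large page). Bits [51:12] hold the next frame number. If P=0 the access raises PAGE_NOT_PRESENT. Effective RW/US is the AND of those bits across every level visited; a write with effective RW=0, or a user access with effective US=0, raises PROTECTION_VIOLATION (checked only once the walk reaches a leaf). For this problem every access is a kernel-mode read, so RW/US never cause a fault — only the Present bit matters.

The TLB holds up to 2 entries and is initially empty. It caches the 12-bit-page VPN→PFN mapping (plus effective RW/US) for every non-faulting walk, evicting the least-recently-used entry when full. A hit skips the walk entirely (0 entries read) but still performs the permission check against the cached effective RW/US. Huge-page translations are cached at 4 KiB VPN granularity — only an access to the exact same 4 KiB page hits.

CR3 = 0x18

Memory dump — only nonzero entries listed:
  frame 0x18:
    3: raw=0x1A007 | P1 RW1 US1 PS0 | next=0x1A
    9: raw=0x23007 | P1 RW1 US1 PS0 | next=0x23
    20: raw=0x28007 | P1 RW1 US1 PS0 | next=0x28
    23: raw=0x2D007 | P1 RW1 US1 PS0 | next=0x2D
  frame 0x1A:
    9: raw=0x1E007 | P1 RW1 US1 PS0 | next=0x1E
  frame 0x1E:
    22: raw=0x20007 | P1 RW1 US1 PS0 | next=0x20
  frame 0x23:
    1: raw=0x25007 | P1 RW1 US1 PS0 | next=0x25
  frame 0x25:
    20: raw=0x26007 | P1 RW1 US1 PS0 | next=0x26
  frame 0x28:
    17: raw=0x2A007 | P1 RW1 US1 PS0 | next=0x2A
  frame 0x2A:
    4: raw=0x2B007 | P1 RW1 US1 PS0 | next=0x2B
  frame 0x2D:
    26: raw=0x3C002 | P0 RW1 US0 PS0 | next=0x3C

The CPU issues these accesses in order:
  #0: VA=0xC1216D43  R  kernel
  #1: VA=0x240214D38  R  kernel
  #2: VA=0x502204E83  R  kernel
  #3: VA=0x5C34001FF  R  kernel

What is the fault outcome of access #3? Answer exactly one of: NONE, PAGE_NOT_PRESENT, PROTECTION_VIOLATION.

Per-access translation:
#0 VA=0xC1216D43 (r,kernel):
  lvl0: tbl 0x18, slot 3 ⇒ 0x1A007 (P1/RW1/US1/PS0)
  lvl1: tbl 0x1A, slot 9 ⇒ 0x1E007 (P1/RW1/US1/PS0)
  lvl2: tbl 0x1E, slot 22 ⇒ 0x20007 (P1/RW1/US1/PS0)
  ⇒ phys 0x20D43  [3 reads]
#1 VA=0x240214D38 (r,kernel):
  lvl0: tbl 0x18, slot 9 ⇒ 0x23007 (P1/RW1/US1/PS0)
  lvl1: tbl 0x23, slot 1 ⇒ 0x25007 (P1/RW1/US1/PS0)
  lvl2: tbl 0x25, slot 20 ⇒ 0x26007 (P1/RW1/US1/PS0)
  ⇒ phys 0x26D38  [3 reads]
#2 VA=0x502204E83 (r,kernel):
  lvl0: tbl 0x18, slot 20 ⇒ 0x28007 (P1/RW1/US1/PS0)
  lvl1: tbl 0x28, slot 17 ⇒ 0x2A007 (P1/RW1/US1/PS0)
  lvl2: tbl 0x2A, slot 4 ⇒ 0x2B007 (P1/RW1/US1/PS0)
  ⇒ phys 0x2BE83  [3 reads]
#3 VA=0x5C34001FF (r,kernel):
  lvl0: tbl 0x18, slot 23 ⇒ 0x2D007 (P1/RW1/US1/PS0)
  lvl1: tbl 0x2D, slot 26 ⇒ 0x3C002 (P0/RW1/US0/PS0)
  ⇒ fault: PAGE_NOT_PRESENT  — 2 lookups

Access #3 fault: PAGE_NOT_PRESENT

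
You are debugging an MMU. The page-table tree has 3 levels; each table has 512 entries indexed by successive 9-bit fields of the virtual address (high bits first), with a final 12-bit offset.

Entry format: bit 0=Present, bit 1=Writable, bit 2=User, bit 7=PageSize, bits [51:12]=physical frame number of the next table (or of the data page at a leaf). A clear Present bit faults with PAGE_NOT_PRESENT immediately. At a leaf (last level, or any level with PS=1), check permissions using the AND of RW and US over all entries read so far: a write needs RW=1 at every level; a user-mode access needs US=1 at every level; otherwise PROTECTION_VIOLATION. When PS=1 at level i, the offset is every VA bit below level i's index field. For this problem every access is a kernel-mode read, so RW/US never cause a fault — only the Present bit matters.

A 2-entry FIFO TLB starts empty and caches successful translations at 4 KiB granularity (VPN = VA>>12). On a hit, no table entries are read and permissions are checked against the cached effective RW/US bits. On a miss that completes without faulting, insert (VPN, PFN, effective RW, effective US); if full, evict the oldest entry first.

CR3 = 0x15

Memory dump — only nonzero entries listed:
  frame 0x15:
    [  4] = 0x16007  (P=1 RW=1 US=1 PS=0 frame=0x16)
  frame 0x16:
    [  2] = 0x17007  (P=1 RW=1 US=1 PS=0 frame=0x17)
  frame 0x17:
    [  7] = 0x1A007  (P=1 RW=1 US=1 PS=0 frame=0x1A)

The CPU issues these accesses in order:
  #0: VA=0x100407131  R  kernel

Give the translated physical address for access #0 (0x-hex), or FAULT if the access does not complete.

Trace:
#0 VA=0x100407131 (r,kernel):
  [0] read 0x15 idx=4: raw=0x16007 flags P=1 W=1 U=1 S=0
  [1] read 0x16 idx=2: raw=0x17007 flags P=1 W=1 U=1 S=0
  [2] read 0x17 idx=7: raw=0x1A007 flags P=1 W=1 U=1 S=0
  ✓ 0x1A131  — 3 lookups

Access #0 PA: 0x1A131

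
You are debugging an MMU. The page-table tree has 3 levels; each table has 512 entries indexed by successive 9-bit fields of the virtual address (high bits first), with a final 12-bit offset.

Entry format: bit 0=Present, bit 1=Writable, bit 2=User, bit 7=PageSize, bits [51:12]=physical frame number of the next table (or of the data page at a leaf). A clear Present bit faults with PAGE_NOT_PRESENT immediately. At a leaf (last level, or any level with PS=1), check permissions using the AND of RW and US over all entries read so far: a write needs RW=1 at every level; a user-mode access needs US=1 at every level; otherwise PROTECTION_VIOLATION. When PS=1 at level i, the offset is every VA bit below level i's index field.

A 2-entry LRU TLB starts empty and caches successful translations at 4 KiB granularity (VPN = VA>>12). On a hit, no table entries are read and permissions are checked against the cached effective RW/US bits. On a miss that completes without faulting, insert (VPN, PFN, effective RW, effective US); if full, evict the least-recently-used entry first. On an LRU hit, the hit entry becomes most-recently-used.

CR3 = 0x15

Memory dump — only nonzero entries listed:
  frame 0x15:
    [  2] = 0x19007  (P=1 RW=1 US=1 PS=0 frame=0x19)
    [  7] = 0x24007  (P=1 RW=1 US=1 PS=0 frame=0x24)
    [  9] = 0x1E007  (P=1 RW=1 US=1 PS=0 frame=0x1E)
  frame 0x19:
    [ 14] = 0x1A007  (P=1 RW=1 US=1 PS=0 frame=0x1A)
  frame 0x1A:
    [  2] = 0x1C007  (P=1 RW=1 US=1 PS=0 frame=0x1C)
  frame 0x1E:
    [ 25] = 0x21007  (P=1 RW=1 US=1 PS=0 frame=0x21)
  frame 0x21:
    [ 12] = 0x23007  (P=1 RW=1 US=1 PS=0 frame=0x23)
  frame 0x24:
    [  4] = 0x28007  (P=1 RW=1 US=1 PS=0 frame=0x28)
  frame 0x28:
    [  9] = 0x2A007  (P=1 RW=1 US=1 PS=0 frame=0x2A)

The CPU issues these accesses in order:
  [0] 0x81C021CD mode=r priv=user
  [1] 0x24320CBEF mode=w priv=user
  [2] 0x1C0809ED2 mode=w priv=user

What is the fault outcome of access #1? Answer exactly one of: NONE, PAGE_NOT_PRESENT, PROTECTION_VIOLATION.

Walk each access:
#0 VA=0x81C021CD (r,user):
  L0: frame=0x15 idx=2 entry=0x19007 [P=1 RW=1 US=1 PS=0]
  L1: frame=0x19 idx=14 entry=0x1A007 [P=1 RW=1 US=1 PS=0]
  L2: frame=0x1A idx=2 entry=0x1C007 [P=1 RW=1 US=1 PS=0]
  → PA=0x1C1CD  (3 entries read)
#1 VA=0x24320CBEF (w,user):
  L0: frame=0x15 idx=9 entry=0x1E007 [P=1 RW=1 US=1 PS=0]
  L1: frame=0x1E idx=25 entry=0x21007 [P=1 RW=1 US=1 PS=0]
  L2: frame=0x21 idx=12 entry=0x23007 [P=1 RW=1 US=1 PS=0]
  → PA=0x23BEF  (3 entries read)
#2 VA=0x1C0809ED2 (w,user):
  L0: frame=0x15 idx=7 entry=0x24007 [P=1 RW=1 US=1 PS=0]
  L1: frame=0x24 idx=4 entry=0x28007 [P=1 RW=1 US=1 PS=0]
  L2: frame=0x28 idx=9 entry=0x2A007 [P=1 RW=1 US=1 PS=0]
  → PA=0x2AED2  (3 entries read)

Access #1 fault: NONE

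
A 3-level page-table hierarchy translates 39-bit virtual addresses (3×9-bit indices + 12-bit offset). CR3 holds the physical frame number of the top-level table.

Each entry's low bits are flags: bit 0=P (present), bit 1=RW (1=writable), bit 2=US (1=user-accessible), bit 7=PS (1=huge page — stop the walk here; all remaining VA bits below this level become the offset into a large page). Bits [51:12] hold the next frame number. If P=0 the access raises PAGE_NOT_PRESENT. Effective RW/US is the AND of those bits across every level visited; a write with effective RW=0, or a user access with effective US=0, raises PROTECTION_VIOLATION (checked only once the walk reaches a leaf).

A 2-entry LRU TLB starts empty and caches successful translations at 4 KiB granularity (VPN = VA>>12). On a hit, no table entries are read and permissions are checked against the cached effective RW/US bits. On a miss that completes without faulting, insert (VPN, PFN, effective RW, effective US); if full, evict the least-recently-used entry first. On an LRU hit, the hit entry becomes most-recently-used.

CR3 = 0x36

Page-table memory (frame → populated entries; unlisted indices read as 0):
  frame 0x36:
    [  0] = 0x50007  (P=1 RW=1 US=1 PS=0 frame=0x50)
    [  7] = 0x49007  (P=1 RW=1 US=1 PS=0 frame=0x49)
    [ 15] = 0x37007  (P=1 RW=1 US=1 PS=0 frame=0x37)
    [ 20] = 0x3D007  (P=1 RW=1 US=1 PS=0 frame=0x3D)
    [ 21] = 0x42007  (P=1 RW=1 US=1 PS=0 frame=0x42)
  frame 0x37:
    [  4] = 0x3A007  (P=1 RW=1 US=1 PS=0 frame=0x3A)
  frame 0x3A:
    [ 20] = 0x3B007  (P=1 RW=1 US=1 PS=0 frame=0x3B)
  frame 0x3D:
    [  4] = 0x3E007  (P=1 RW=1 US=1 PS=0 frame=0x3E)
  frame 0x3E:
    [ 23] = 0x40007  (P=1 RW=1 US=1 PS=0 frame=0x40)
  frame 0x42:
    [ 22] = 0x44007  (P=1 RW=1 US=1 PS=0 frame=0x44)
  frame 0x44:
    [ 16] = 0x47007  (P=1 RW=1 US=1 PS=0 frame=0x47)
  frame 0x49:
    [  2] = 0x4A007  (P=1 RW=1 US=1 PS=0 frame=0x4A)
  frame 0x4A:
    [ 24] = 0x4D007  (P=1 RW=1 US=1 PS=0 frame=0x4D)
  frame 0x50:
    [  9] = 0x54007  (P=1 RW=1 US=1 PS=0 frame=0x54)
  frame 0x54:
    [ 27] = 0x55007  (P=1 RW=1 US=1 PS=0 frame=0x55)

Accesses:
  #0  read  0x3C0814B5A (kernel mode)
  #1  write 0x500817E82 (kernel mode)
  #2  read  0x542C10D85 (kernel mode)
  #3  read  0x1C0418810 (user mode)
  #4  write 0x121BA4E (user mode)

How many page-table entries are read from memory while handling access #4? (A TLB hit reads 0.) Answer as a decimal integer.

Walk each access:
#0 VA=0x3C0814B5A (r,kernel):
  L0 @0x36[15] → 0x37007  P=1,RW=1,US=1,PS=0
  L1 @0x37[4] → 0x3A007  P=1,RW=1,US=1,PS=0
  L2 @0x3A[20] → 0x3B007  P=1,RW=1,US=1,PS=0
  ⇒ phys 0x3BB5A  [3 reads]
#1 VA=0x500817E82 (w,kernel):
  L0 @0x36[20] → 0x3D007  P=1,RW=1,US=1,PS=0
  L1 @0x3D[4] → 0x3E007  P=1,RW=1,US=1,PS=0
  L2 @0x3E[23] → 0x40007  P=1,RW=1,US=1,PS=0
  ⇒ phys 0x40E82  [3 reads]
#2 VA=0x542C10D85 (r,kernel):
  L0 @0x36[21] → 0x42007  P=1,RW=1,US=1,PS=0
  L1 @0x42[22] → 0x44007  P=1,RW=1,US=1,PS=0
  L2 @0x44[16] → 0x47007  P=1,RW=1,US=1,PS=0
  ⇒ phys 0x47D85  [3 reads]
#3 VA=0x1C0418810 (r,user):
  L0 @0x36[7] → 0x49007  P=1,RW=1,US=1,PS=0
  L1 @0x49[2] → 0x4A007  P=1,RW=1,US=1,PS=0
  L2 @0x4A[24] → 0x4D007  P=1,RW=1,US=1,PS=0
  ⇒ phys 0x4D810  [3 reads]
#4 VA=0x121BA4E (w,user):
  L0 @0x36[0] → 0x50007  P=1,RW=1,US=1,PS=0
  L1 @0x50[9] → 0x54007  P=1,RW=1,US=1,PS=0
  L2 @0x54[27] → 0x55007  P=1,RW=1,US=1,PS=0
  ⇒ phys 0x55A4E  [3 reads]

Entries read for #4: 3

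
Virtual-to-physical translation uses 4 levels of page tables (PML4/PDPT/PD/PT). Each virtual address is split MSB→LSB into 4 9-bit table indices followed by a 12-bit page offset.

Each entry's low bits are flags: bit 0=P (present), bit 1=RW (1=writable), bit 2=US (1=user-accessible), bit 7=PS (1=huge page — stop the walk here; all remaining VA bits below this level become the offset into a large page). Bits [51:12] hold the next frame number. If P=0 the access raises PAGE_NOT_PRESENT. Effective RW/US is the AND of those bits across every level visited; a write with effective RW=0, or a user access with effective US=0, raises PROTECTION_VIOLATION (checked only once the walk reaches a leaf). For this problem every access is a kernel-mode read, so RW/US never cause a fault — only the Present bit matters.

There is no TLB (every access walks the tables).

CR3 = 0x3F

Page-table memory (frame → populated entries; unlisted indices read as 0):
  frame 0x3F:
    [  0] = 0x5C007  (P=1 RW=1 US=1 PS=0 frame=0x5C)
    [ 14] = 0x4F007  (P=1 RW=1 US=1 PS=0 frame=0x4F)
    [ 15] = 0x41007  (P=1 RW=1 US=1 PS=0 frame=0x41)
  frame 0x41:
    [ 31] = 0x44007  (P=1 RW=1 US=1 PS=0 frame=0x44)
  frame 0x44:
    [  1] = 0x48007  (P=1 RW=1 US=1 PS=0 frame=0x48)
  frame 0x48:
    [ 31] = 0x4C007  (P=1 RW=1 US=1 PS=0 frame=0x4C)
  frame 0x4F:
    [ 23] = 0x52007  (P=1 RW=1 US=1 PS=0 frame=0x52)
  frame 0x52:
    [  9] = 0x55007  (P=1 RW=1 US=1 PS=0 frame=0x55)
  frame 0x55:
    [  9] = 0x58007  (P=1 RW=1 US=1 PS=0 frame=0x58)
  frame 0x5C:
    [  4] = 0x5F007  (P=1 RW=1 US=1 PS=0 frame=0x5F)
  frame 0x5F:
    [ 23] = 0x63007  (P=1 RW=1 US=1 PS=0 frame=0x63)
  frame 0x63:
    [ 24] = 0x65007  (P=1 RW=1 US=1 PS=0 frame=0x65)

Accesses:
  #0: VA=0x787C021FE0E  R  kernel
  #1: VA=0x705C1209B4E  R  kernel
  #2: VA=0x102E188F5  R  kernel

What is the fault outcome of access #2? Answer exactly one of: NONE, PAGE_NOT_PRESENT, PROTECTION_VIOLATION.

Trace:
#0 VA=0x787C021FE0E (r,kernel):
  lvl0: tbl 0x3F, slot 15 ⇒ 0x41007 (P1/RW1/US1/PS0)
  lvl1: tbl 0x41, slot 31 ⇒ 0x44007 (P1/RW1/US1/PS0)
  lvl2: tbl 0x44, slot 1 ⇒ 0x48007 (P1/RW1/US1/PS0)
  lvl3: tbl 0x48, slot 31 ⇒ 0x4C007 (P1/RW1/US1/PS0)
  ✓ 0x4CE0E  — 4 lookups
#1 VA=0x705C1209B4E (r,kernel):
  lvl0: tbl 0x3F, slot 14 ⇒ 0x4F007 (P1/RW1/US1/PS0)
  lvl1: tbl 0x4F, slot 23 ⇒ 0x52007 (P1/RW1/US1/PS0)
  lvl2: tbl 0x52, slot 9 ⇒ 0x55007 (P1/RW1/US1/PS0)
  lvl3: tbl 0x55, slot 9 ⇒ 0x58007 (P1/RW1/US1/PS0)
  ✓ 0x58B4E  — 4 lookups
#2 VA=0x102E188F5 (r,kernel):
  lvl0: tbl 0x3F, slot 0 ⇒ 0x5C007 (P1/RW1/US1/PS0)
  lvl1: tbl 0x5C, slot 4 ⇒ 0x5F007 (P1/RW1/US1/PS0)
  lvl2: tbl 0x5F, slot 23 ⇒ 0x63007 (P1/RW1/US1/PS0)
  lvl3: tbl 0x63, slot 24 ⇒ 0x65007 (P1/RW1/US1/PS0)
  ✓ 0x658F5  — 4 lookups

Access #2 fault: NONE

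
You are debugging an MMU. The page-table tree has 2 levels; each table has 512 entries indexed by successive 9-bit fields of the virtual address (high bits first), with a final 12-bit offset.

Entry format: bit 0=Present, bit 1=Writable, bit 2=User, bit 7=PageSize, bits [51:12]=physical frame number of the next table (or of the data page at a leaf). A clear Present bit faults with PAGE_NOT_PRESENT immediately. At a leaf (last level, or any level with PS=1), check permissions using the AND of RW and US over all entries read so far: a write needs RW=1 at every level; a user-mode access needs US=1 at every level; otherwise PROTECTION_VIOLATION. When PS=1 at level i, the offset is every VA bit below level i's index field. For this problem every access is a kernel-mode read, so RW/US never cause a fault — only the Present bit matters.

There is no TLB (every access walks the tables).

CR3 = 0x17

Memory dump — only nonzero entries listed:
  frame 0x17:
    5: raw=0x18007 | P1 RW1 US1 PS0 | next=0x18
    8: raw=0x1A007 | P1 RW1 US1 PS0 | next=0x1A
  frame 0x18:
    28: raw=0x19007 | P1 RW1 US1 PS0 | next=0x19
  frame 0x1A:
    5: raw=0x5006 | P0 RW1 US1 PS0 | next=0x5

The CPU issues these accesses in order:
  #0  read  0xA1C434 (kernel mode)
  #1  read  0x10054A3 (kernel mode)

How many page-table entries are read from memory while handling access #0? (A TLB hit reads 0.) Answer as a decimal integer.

Per-access translation:
#0 VA=0xA1C434 (r,kernel):
  lvl0: tbl 0x17, slot 5 ⇒ 0x18007 (P1/RW1/US1/PS0)
  lvl1: tbl 0x18, slot 28 ⇒ 0x19007 (P1/RW1/US1/PS0)
  ✓ 0x19434  — 2 lookups
#1 VA=0x10054A3 (r,kernel):
  lvl0: tbl 0x17, slot 8 ⇒ 0x1A007 (P1/RW1/US1/PS0)
  lvl1: tbl 0x1A, slot 5 ⇒ 0x5006 (P0/RW1/US1/PS0)
  → PAGE_NOT_PRESENT  (2 entries read)

Entries read for #0: 2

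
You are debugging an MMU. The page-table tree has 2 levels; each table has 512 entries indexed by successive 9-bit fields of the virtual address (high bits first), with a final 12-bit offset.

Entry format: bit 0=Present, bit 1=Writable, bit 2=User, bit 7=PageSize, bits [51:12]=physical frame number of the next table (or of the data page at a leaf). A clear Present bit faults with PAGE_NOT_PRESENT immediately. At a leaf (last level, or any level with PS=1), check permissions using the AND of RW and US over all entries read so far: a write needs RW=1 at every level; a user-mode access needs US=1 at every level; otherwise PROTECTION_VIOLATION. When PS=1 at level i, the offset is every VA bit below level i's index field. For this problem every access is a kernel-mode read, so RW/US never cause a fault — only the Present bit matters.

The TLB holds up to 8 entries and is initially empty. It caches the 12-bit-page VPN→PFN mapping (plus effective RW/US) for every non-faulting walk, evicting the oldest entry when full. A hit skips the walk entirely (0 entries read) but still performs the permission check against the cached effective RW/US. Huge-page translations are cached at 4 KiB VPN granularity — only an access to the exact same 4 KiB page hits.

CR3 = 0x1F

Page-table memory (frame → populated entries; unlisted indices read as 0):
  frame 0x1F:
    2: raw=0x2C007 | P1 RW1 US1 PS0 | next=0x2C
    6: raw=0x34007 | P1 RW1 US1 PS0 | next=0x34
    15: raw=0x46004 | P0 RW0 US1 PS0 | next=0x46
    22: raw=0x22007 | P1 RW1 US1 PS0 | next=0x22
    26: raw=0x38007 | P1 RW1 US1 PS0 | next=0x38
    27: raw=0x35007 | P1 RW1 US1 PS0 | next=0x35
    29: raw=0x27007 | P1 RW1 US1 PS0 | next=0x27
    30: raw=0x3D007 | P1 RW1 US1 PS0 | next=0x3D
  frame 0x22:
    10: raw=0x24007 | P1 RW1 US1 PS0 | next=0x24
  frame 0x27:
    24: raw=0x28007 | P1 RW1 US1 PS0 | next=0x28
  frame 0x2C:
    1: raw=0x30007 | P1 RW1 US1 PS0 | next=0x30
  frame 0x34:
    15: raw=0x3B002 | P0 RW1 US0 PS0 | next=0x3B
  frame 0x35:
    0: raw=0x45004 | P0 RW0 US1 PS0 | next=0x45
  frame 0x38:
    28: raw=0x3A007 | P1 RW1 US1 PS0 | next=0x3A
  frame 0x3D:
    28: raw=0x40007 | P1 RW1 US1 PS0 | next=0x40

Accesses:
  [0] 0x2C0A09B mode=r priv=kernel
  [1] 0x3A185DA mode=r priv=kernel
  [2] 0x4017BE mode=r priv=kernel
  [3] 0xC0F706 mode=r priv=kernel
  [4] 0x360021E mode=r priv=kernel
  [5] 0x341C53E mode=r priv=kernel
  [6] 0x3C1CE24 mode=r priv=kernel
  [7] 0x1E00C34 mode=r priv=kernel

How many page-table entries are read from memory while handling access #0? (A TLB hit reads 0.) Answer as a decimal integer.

Trace:
#0 VA=0x2C0A09B (r,kernel):
  lvl0: tbl 0x1F, slot 22 ⇒ 0x22007 (P1/RW1/US1/PS0)
  lvl1: tbl 0x22, slot 10 ⇒ 0x24007 (P1/RW1/US1/PS0)
  ⇒ phys 0x2409B  [2 reads]
#1 VA=0x3A185DA (r,kernel):
  lvl0: tbl 0x1F, slot 29 ⇒ 0x27007 (P1/RW1/US1/PS0)
  lvl1: tbl 0x27, slot 24 ⇒ 0x28007 (P1/RW1/US1/PS0)
  ⇒ phys 0x285DA  [2 reads]
#2 VA=0x4017BE (r,kernel):
  lvl0: tbl 0x1F, slot 2 ⇒ 0x2C007 (P1/RW1/US1/PS0)
  lvl1: tbl 0x2C, slot 1 ⇒ 0x30007 (P1/RW1/US1/PS0)
  ⇒ phys 0x307BE  [2 reads]
#3 VA=0xC0F706 (r,kernel):
  lvl0: tbl 0x1F, slot 6 ⇒ 0x34007 (P1/RW1/US1/PS0)
  lvl1: tbl 0x34, slot 15 ⇒ 0x3B002 (P0/RW1/US0/PS0)
  ✗ PAGE_NOT_PRESENT  [2 reads]
#4 VA=0x360021E (r,kernel):
  lvl0: tbl 0x1F, slot 27 ⇒ 0x35007 (P1/RW1/US1/PS0)
  lvl1: tbl 0x35, slot 0 ⇒ 0x45004 (P0/RW0/US1/PS0)
  ✗ PAGE_NOT_PRESENT  [2 reads]
#5 VA=0x341C53E (r,kernel):
  lvl0: tbl 0x1F, slot 26 ⇒ 0x38007 (P1/RW1/US1/PS0)
  lvl1: tbl 0x38, slot 28 ⇒ 0x3A007 (P1/RW1/US1/PS0)
  ⇒ phys 0x3A53E  [2 reads]
#6 VA=0x3C1CE24 (r,kernel):
  lvl0: tbl 0x1F, slot 30 ⇒ 0x3D007 (P1/RW1/US1/PS0)
  lvl1: tbl 0x3D, slot 28 ⇒ 0x40007 (P1/RW1/US1/PS0)
  ⇒ phys 0x40E24  [2 reads]
#7 VA=0x1E00C34 (r,kernel):
  lvl0: tbl 0x1F, slot 15 ⇒ 0x46004 (P0/RW0/US1/PS0)
  ✗ PAGE_NOT_PRESENT  [1 reads]

Entries read for #0: 2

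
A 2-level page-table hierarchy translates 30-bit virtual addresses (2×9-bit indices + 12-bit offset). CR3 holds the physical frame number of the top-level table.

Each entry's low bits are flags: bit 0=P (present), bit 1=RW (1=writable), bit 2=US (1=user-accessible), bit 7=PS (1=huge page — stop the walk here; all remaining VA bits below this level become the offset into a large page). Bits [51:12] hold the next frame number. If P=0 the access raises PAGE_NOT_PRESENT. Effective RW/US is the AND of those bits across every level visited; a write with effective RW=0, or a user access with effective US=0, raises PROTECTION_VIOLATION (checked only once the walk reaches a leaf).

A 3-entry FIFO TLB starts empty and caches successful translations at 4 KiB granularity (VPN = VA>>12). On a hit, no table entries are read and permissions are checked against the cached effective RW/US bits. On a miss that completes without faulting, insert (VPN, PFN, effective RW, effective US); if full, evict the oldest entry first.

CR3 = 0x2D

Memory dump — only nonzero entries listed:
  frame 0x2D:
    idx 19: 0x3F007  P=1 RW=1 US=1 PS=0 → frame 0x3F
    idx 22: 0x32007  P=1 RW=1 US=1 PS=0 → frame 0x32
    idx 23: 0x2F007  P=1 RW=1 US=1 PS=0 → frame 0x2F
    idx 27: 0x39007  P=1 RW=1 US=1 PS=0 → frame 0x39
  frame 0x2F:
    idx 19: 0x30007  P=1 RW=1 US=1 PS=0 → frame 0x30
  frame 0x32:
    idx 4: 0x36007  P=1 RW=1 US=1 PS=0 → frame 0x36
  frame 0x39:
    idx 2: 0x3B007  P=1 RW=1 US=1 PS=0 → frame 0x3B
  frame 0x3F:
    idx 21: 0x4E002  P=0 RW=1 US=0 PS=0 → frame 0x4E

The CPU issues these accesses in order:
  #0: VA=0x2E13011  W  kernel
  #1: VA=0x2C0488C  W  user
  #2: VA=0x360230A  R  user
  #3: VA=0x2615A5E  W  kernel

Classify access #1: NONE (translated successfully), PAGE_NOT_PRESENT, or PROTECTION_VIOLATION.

Trace:
#0 VA=0x2E13011 (w,kernel):
  lvl0: tbl 0x2D, slot 23 ⇒ 0x2F007 (P1/RW1/US1/PS0)
  lvl1: tbl 0x2F, slot 19 ⇒ 0x30007 (P1/RW1/US1/PS0)
  → PA=0x30011  (2 entries read)
#1 VA=0x2C0488C (w,user):
  lvl0: tbl 0x2D, slot 22 ⇒ 0x32007 (P1/RW1/US1/PS0)
  lvl1: tbl 0x32, slot 4 ⇒ 0x36007 (P1/RW1/US1/PS0)
  → PA=0x3688C  (2 entries read)
#2 VA=0x360230A (r,user):
  lvl0: tbl 0x2D, slot 27 ⇒ 0x39007 (P1/RW1/US1/PS0)
  lvl1: tbl 0x39, slot 2 ⇒ 0x3B007 (P1/RW1/US1/PS0)
  → PA=0x3B30A  (2 entries read)
#3 VA=0x2615A5E (w,kernel):
  lvl0: tbl 0x2D, slot 19 ⇒ 0x3F007 (P1/RW1/US1/PS0)
  lvl1: tbl 0x3F, slot 21 ⇒ 0x4E002 (P0/RW1/US0/PS0)
  ✗ PAGE_NOT_PRESENT  [2 reads]

Access #1 fault: NONE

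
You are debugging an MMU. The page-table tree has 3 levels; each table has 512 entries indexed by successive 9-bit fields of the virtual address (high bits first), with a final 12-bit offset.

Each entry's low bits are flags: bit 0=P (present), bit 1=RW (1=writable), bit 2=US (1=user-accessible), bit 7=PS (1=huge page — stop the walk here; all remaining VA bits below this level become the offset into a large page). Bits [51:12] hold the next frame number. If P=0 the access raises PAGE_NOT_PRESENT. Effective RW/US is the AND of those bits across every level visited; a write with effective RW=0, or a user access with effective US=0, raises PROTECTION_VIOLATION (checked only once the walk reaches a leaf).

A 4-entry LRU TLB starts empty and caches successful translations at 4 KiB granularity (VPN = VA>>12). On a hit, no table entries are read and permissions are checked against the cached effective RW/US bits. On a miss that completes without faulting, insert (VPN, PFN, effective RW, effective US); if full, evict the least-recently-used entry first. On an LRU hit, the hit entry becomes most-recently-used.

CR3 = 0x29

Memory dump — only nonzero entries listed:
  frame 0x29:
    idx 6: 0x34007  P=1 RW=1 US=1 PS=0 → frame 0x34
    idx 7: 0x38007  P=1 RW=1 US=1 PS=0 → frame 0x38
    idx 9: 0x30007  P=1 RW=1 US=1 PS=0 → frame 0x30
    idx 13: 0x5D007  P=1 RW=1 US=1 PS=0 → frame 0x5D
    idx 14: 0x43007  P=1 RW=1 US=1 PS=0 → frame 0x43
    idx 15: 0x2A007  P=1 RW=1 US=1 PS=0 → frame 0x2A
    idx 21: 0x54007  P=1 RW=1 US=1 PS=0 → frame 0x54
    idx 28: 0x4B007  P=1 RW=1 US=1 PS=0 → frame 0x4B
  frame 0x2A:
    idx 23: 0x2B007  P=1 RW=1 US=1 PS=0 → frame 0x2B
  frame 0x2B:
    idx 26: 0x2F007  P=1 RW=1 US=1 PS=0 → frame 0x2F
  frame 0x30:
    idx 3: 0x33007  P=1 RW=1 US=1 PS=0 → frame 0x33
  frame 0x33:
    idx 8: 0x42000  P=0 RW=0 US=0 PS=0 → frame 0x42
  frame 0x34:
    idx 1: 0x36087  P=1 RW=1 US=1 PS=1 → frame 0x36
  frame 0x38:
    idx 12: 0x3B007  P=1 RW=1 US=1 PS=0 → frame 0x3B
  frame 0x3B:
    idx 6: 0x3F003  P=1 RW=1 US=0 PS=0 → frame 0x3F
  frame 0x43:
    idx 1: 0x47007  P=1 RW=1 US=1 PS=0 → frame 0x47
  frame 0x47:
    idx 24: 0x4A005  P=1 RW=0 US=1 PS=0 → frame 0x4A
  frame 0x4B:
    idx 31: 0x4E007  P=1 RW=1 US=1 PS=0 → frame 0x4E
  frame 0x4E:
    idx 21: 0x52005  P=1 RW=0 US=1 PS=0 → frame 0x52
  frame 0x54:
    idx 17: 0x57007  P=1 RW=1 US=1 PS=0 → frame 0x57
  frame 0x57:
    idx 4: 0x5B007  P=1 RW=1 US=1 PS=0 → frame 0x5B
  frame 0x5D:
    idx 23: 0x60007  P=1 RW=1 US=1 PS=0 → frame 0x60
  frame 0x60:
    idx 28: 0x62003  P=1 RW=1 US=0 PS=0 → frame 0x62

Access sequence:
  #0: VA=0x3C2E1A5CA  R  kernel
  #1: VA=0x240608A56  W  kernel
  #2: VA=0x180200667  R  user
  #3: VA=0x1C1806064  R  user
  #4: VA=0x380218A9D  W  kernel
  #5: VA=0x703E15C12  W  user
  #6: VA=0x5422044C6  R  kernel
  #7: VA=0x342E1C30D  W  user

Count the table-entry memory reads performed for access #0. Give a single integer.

Trace:
#0 VA=0x3C2E1A5CA (r,kernel):
  lvl0: tbl 0x29, slot 15 ⇒ 0x2A007 (P1/RW1/US1/PS0)
  lvl1: tbl 0x2A, slot 23 ⇒ 0x2B007 (P1/RW1/US1/PS0)
  lvl2: tbl 0x2B, slot 26 ⇒ 0x2F007 (P1/RW1/US1/PS0)
  ⇒ phys 0x2F5CA  [3 reads]
#1 VA=0x240608A56 (w,kernel):
  lvl0: tbl 0x29, slot 9 ⇒ 0x30007 (P1/RW1/US1/PS0)
  lvl1: tbl 0x30, slot 3 ⇒ 0x33007 (P1/RW1/US1/PS0)
  lvl2: tbl 0x33, slot 8 ⇒ 0x42000 (P0/RW0/US0/PS0)
  ✗ PAGE_NOT_PRESENT  [3 reads]
#2 VA=0x180200667 (r,user):
  lvl0: tbl 0x29, slot 6 ⇒ 0x34007 (P1/RW1/US1/PS0)
  lvl1: tbl 0x34, slot 1 ⇒ 0x36087 (P1/RW1/US1/PS1)
  ⇒ phys 0x36667 (huge @L1)  [2 reads]
#3 VA=0x1C1806064 (r,user):
  lvl0: tbl 0x29, slot 7 ⇒ 0x38007 (P1/RW1/US1/PS0)
  lvl1: tbl 0x38, slot 12 ⇒ 0x3B007 (P1/RW1/US1/PS0)
  lvl2: tbl 0x3B, slot 6 ⇒ 0x3F003 (P1/RW1/US0/PS0)
  ✗ PROTECTION_VIOLATION  [3 reads]
#4 VA=0x380218A9D (w,kernel):
  lvl0: tbl 0x29, slot 14 ⇒ 0x43007 (P1/RW1/US1/PS0)
  lvl1: tbl 0x43, slot 1 ⇒ 0x47007 (P1/RW1/US1/PS0)
  lvl2: tbl 0x47, slot 24 ⇒ 0x4A005 (P1/RW0/US1/PS0)
  ✗ PROTECTION_VIOLATION  [3 reads]
#5 VA=0x703E15C12 (w,user):
  lvl0: tbl 0x29, slot 28 ⇒ 0x4B007 (P1/RW1/US1/PS0)
  lvl1: tbl 0x4B, slot 31 ⇒ 0x4E007 (P1/RW1/US1/PS0)
  lvl2: tbl 0x4E, slot 21 ⇒ 0x52005 (P1/RW0/US1/PS0)
  ✗ PROTECTION_VIOLATION  [3 reads]
#6 VA=0x5422044C6 (r,kernel):
  lvl0: tbl 0x29, slot 21 ⇒ 0x54007 (P1/RW1/US1/PS0)
  lvl1: tbl 0x54, slot 17 ⇒ 0x57007 (P1/RW1/US1/PS0)
  lvl2: tbl 0x57, slot 4 ⇒ 0x5B007 (P1/RW1/US1/PS0)
  ⇒ phys 0x5B4C6  [3 reads]
#7 VA=0x342E1C30D (w,user):
  lvl0: tbl 0x29, slot 13 ⇒ 0x5D007 (P1/RW1/US1/PS0)
  lvl1: tbl 0x5D, slot 23 ⇒ 0x60007 (P1/RW1/US1/PS0)
  lvl2: tbl 0x60, slot 28 ⇒ 0x62003 (P1/RW1/US0/PS0)
  ✗ PROTECTION_VIOLATION  [3 reads]

Entries read for #0: 3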